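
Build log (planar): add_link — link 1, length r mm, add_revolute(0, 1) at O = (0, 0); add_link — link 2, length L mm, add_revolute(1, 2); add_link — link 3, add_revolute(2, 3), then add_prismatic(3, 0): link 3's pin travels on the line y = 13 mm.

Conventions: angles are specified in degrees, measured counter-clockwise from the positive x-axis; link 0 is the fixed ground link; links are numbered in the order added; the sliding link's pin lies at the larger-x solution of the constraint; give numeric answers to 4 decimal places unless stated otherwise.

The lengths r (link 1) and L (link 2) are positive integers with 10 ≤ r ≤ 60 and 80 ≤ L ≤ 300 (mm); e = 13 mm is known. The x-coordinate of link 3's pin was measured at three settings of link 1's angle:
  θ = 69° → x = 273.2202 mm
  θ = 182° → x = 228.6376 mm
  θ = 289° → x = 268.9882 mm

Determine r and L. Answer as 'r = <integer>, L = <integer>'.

constraint per measurement: (x − r cos θ)² + (r sin θ − e)² = L²
subtracting the θ₁ and θ₂ equations cancels the r² and L² terms:
r = (x₁² − x₂²) / (2[(x₁cos θ₁ + e sin θ₁) − (x₂cos θ₂ + e sin θ₂)]) = 33.0000 → r = 33
L² = (x₁ − r cos θ₁)² + (r sin θ₁ − e)² = 68643.9837 → L = 262.0000 → L = 262
check at θ₃=289°: x = 268.9882 (printed 268.9882) ✓

r = 33, L = 262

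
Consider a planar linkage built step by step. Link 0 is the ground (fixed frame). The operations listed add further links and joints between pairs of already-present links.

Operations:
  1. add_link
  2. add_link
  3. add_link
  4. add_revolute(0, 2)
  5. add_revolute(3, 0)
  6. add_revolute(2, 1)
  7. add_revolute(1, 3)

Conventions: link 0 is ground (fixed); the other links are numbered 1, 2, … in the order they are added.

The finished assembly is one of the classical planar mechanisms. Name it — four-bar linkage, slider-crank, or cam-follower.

links: 4 (incl. ground); joints: 4 revolute, 0 prismatic, 0 higher (cam) pair, forming one closed loop
4 links in a single 4R loop → four-bar linkage

four-bar linkage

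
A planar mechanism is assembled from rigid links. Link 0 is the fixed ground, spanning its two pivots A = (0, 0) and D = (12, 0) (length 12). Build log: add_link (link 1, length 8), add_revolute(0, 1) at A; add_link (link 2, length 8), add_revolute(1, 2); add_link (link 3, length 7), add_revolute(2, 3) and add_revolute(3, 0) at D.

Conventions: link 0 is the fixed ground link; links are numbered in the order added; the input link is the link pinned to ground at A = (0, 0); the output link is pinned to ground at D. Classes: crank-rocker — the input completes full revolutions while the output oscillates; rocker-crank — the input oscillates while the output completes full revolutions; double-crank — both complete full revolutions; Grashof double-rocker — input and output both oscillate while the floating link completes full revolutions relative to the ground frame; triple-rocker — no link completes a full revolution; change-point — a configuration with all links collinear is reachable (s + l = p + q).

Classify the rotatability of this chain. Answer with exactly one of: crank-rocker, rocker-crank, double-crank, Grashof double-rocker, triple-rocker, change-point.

lengths: ground=12, input=8, coupler=8, output=7
sorted: s=7 (shortest), l=12 (longest), p+q=16
s + l = 19 vs p + q = 16
s + l > p + q → non-Grashof → no link fully rotates → triple-rocker

triple-rocker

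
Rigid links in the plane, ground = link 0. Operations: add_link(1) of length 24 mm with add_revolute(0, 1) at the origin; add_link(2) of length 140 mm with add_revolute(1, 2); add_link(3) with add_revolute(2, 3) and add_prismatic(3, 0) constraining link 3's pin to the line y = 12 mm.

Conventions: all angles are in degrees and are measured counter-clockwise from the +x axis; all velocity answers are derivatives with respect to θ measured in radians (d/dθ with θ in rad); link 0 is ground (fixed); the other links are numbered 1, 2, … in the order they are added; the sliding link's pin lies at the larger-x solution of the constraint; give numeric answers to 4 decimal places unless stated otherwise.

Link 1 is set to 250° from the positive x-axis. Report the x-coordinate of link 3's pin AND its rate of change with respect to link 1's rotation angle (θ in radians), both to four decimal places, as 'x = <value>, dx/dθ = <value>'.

geometry: r = 24 mm, L = 140 mm, e = 12 mm
crank pin P = (r cos θ, r sin θ) = (-8.208483, -22.552623)
h = r sin θ − e = -22.552623 − 12 = -34.552623
x = r cos θ + √(L² − h²) = -8.208483 + 135.669143 = 127.460659
dx/dθ = −r sin θ − h·r cos θ/√(L² − h²) (θ in radians; h = -34.552623) = 20.462062

x = 127.4607, dx/dθ = 20.4621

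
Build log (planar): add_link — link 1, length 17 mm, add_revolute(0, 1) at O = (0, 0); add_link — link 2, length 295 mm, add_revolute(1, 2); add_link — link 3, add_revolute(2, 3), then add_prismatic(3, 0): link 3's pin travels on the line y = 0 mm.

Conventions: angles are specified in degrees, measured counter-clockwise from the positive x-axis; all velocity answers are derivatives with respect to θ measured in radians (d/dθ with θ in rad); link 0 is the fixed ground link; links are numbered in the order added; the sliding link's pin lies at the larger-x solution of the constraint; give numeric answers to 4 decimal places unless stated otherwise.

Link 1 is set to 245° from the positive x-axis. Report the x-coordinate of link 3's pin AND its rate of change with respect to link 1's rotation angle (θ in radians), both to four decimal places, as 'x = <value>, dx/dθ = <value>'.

geometry: r = 17 mm, L = 295 mm, e = 0 mm
crank pin P = (r cos θ, r sin θ) = (-7.184510, -15.407232)
h = r sin θ − e = -15.407232 − 0 = -15.407232
x = r cos θ + √(L² − h²) = -7.184510 + 294.597382 = 287.412871
dx/dθ = −r sin θ − h·r cos θ/√(L² − h²) (θ in radians; h = -15.407232) = 15.031488

x = 287.4129, dx/dθ = 15.0315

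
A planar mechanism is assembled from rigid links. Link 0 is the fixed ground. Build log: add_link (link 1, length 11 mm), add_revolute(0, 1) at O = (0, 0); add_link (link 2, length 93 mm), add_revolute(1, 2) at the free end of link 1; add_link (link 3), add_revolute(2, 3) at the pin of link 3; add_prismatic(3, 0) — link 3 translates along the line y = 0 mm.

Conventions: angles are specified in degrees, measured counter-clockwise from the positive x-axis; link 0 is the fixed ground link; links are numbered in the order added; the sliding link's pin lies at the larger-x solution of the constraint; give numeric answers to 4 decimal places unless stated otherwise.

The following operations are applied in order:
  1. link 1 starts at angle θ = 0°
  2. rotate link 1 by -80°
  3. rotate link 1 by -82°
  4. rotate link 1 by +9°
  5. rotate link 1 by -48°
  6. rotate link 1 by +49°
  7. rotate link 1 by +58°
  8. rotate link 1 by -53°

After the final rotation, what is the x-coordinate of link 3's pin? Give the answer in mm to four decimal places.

geometry: r = 11 mm, L = 93 mm, e = 0 mm; θ starts at 0°
rotate link 1 by -80°: θ ← 0° -80° = -80°
rotate link 1 by -82°: θ ← -80° -82° = -162°
rotate link 1 by +9°: θ ← -162° +9° = -153°
rotate link 1 by -48°: θ ← -153° -48° = -201°
rotate link 1 by +49°: θ ← -201° +49° = -152°
rotate link 1 by +58°: θ ← -152° +58° = -94°
rotate link 1 by -53°: θ ← -94° -53° = -147°
crank pin P = (r cos θ, r sin θ) = (-9.225376, -5.991029)
h = r sin θ − e = -5.991029 − 0 = -5.991029
x = r cos θ + √(L² − h²) = -9.225376 + 92.806829 = 83.581453

83.5815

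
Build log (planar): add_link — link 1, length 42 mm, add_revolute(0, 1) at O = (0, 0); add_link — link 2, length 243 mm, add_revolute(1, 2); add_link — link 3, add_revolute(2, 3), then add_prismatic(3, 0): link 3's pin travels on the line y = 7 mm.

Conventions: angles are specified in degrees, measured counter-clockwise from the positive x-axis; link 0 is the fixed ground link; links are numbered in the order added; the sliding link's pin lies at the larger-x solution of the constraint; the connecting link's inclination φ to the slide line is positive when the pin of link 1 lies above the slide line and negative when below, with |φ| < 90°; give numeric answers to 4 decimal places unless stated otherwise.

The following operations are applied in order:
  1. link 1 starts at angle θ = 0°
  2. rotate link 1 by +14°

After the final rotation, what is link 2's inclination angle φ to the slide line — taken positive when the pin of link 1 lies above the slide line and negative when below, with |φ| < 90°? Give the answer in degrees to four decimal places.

geometry: r = 42 mm, L = 243 mm, e = 7 mm; θ starts at 0°
rotate link 1 by +14°: θ ← 0° +14° = 14°
h = r sin θ − e = 10.160720 − 7 = 3.160720
sin φ = h / L = 3.160720 / 243 = 0.01300708
φ = arcsin(0.01300708) = 0.745272°

0.7453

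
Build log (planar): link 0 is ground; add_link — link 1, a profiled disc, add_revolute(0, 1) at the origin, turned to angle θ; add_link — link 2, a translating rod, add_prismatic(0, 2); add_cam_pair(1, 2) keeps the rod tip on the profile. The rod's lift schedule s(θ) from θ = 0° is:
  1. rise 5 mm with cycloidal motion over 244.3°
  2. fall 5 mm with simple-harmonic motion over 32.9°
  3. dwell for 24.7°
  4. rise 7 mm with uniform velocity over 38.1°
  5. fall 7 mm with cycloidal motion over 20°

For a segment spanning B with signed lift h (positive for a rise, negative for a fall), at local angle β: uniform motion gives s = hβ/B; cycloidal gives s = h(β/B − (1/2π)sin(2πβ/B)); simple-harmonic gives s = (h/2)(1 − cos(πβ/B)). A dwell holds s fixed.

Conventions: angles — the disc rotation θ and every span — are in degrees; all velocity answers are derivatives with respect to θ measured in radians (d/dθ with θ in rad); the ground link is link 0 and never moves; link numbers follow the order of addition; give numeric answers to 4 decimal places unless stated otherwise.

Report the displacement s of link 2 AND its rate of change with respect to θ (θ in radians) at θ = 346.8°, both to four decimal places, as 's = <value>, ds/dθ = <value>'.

seg 1 [0°–244.3°] cycloidal, h=5: full span → s += 5 → s = 5.0000
seg 2 [244.3°–277.2°] simple-harmonic, h=-5: full span → s += -5 → s = 0.0000
seg 3 [277.2°–301.9°] dwell: s stays 0.0000
seg 4 [301.9°–340°] uniform, h=7: full span → s += 7 → s = 7.0000
seg 5 [340°–360°] cycloidal, h=-7: θ=346.8° here. β=6.8, B=20. -7·(0.3400 − sin(2π·0.3400)/(2π)) = -1.4393 → s = 5.5607
velocity in seg [340°–360°] (cycloidal), θ in radians: β = 6.8° = 0.1187 rad, B = 20° = 0.3491 rad; ds/dθ = (h/B)(1 − cos(2πβ/B)) = ((-7)/0.3491)(1 − cos(2π·0.3400)) = -30.798738 mm/rad

s = 5.5607, ds/dθ = -30.7987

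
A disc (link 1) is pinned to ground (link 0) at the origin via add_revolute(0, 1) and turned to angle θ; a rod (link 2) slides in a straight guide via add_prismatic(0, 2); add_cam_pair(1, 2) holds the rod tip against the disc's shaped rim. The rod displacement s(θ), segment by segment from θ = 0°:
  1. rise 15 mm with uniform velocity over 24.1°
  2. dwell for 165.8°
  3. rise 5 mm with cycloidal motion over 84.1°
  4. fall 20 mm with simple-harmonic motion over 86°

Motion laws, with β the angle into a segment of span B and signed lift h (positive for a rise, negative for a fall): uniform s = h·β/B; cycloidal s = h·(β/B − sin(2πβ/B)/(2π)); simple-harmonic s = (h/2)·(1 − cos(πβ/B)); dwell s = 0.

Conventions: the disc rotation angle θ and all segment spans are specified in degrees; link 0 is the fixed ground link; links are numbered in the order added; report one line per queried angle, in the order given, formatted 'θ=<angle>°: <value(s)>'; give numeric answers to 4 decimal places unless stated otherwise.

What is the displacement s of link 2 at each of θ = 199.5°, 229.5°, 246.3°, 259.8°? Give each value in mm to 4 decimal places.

segment 1 (0° to 24.1°, uniform, h = 15) is passed completely: s = 0.0000 + (15) = 15.0000
segment 2 (24.1° to 189.9°, dwell): s unchanged at 15.0000
θ = 199.5° falls in segment 3 (189.9° to 274°, cycloidal, h = 5): β = 199.5 − 189.9 = 9.6°, B = 84.1°; Δs = 5·(0.1141 − sin(2π·0.1141)/(2π)) = 0.0477; s = 15.0000 + 0.0477 = 15.0477
θ = 229.5° falls in segment 3 (189.9° to 274°, cycloidal, h = 5): β = 229.5 − 189.9 = 39.6°, B = 84.1°; Δs = 5·(0.4709 − sin(2π·0.4709)/(2π)) = 2.2095; s = 15.0000 + 2.2095 = 17.2095
θ = 246.3° falls in segment 3 (189.9° to 274°, cycloidal, h = 5): β = 246.3 − 189.9 = 56.4°, B = 84.1°; Δs = 5·(0.6706 − sin(2π·0.6706)/(2π)) = 4.0520; s = 15.0000 + 4.0520 = 19.0520
θ = 259.8° falls in segment 3 (189.9° to 274°, cycloidal, h = 5): β = 259.8 − 189.9 = 69.9°, B = 84.1°; Δs = 5·(0.8312 − sin(2π·0.8312)/(2π)) = 4.8503; s = 15.0000 + 4.8503 = 19.8503

θ=199.5°: 15.0477
θ=229.5°: 17.2095
θ=246.3°: 19.0520
θ=259.8°: 19.8503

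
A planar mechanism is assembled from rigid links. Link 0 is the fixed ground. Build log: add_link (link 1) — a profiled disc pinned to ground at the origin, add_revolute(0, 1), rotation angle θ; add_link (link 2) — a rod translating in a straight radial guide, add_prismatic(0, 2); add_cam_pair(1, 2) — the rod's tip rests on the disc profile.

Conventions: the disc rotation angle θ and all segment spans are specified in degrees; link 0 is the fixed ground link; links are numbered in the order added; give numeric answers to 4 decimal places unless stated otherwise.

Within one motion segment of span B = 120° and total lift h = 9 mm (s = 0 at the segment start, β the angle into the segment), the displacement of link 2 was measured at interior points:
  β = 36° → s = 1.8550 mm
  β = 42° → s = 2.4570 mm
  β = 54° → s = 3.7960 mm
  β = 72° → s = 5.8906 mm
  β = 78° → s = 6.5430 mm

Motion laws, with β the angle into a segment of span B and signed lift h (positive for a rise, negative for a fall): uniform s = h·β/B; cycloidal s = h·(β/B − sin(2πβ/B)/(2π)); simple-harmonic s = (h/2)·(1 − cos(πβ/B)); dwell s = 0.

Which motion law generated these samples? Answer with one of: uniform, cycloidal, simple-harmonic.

candidates at β/B = r: uniform s = h·r (linear in β); cycloidal s = h·(r − sin(2πr)/(2π)); simple-harmonic s = (h/2)(1 − cos(πr))
β=36°: printed 1.8550 | uniform 2.7000, cycloidal 1.3377, simple-harmonic 1.8550
β=42°: printed 2.4570 | uniform 3.1500, cycloidal 1.9912, simple-harmonic 2.4570
β=54°: printed 3.7960 | uniform 4.0500, cycloidal 3.6074, simple-harmonic 3.7960
β=72°: printed 5.8906 | uniform 5.4000, cycloidal 6.2419, simple-harmonic 5.8906
β=78°: printed 6.5430 | uniform 5.8500, cycloidal 7.0088, simple-harmonic 6.5430
only one law matches every sample → simple-harmonic

simple-harmonic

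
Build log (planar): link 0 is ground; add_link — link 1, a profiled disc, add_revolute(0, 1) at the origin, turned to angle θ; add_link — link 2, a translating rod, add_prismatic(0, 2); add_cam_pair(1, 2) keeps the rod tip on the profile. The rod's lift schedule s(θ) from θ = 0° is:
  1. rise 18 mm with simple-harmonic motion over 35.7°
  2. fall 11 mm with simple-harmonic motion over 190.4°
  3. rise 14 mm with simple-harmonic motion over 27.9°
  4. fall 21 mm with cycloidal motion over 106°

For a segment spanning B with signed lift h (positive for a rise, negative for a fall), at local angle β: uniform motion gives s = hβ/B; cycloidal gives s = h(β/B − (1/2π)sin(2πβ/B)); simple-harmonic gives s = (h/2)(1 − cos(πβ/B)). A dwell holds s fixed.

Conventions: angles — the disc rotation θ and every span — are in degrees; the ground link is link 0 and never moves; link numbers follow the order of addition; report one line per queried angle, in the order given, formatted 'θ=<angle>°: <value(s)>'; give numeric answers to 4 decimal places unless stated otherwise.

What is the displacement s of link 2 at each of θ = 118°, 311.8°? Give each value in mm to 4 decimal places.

seg 1 [0°–35.7°] simple-harmonic, h=18: full span → s += 18 → s = 18.0000
seg 2 [35.7°–226.1°] simple-harmonic, h=-11: θ=118° here. β=82.3, B=190.4. -11/2·(1 − cos(π·0.4322)) = -4.3381 → s = 13.6619
seg 2 [35.7°–226.1°] simple-harmonic, h=-11: full span → s += -11 → s = 7.0000
seg 3 [226.1°–254°] simple-harmonic, h=14: full span → s += 14 → s = 21.0000
seg 4 [254°–360°] cycloidal, h=-21: θ=311.8° here. β=57.8, B=106. -21·(0.5453 − sin(2π·0.5453)/(2π)) = -12.3891 → s = 8.6109

θ=118°: 13.6619
θ=311.8°: 8.6109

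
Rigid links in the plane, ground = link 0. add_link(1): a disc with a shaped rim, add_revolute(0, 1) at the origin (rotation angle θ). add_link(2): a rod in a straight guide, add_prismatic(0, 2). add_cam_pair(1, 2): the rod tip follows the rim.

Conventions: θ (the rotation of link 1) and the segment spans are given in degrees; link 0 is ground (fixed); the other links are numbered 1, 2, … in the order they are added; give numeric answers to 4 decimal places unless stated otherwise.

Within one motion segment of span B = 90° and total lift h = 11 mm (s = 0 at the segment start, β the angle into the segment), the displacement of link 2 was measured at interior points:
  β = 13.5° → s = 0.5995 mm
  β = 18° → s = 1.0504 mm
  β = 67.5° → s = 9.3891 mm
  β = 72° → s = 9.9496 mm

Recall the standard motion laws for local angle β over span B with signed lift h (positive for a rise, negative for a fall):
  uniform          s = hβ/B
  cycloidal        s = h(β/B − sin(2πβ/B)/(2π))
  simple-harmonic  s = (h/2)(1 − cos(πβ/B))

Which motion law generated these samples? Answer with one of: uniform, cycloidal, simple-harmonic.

candidates at β/B = r: uniform s = h·r (linear in β); cycloidal s = h·(r − sin(2πr)/(2π)); simple-harmonic s = (h/2)(1 − cos(πr))
β=13.5°: printed 0.5995 | uniform 1.6500, cycloidal 0.2337, simple-harmonic 0.5995
β=18°: printed 1.0504 | uniform 2.2000, cycloidal 0.5350, simple-harmonic 1.0504
β=67.5°: printed 9.3891 | uniform 8.2500, cycloidal 10.0007, simple-harmonic 9.3891
β=72°: printed 9.9496 | uniform 8.8000, cycloidal 10.4650, simple-harmonic 9.9496
only one law matches every sample → simple-harmonic

simple-harmonic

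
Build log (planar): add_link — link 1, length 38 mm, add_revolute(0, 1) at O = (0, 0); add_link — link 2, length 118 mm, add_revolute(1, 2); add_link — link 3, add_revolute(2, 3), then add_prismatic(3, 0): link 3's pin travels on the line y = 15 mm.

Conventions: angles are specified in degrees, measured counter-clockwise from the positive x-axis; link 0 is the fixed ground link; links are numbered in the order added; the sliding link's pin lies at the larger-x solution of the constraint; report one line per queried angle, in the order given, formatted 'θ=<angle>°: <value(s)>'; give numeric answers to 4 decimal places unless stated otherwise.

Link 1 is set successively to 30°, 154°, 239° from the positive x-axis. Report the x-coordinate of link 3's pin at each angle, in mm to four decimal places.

geometry: r = 38 mm, L = 118 mm, e = 15 mm
θ=30°: crank pin P = (r cos θ, r sin θ) = (32.908965, 19.000000)
θ=30°: h = r sin θ − e = 19.000000 − 15 = 4.000000
θ=30°: x = r cos θ + √(L² − h²) = 32.908965 + 117.932184 = 150.841149
θ=154°: crank pin P = (r cos θ, r sin θ) = (-34.154174, 16.658104)
θ=154°: h = r sin θ − e = 16.658104 − 15 = 1.658104
θ=154°: x = r cos θ + √(L² − h²) = -34.154174 + 117.988350 = 83.834176
θ=239°: crank pin P = (r cos θ, r sin θ) = (-19.571447, -32.572357)
θ=239°: h = r sin θ − e = -32.572357 − 15 = -47.572357
θ=239°: x = r cos θ + √(L² − h²) = -19.571447 + 107.985512 = 88.414065

θ=30°: 150.8411
θ=154°: 83.8342
θ=239°: 88.4141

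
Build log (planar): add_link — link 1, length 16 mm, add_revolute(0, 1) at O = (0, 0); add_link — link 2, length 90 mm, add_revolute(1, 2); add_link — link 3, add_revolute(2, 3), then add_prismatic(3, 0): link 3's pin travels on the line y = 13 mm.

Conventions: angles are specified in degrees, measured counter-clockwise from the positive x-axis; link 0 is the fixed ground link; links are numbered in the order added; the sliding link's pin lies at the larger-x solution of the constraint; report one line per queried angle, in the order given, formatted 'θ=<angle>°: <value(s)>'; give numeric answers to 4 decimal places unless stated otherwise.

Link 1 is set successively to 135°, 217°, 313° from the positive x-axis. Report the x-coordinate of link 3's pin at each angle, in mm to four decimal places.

geometry: r = 16 mm, L = 90 mm, e = 13 mm
θ=135°: crank pin P = (r cos θ, r sin θ) = (-11.313708, 11.313708)
θ=135°: h = r sin θ − e = 11.313708 − 13 = -1.686292
θ=135°: x = r cos θ + √(L² − h²) = -11.313708 + 89.984201 = 78.670492
θ=217°: crank pin P = (r cos θ, r sin θ) = (-12.778168, -9.629040)
θ=217°: h = r sin θ − e = -9.629040 − 13 = -22.629040
θ=217°: x = r cos θ + √(L² − h²) = -12.778168 + 87.108705 = 74.330537
θ=313°: crank pin P = (r cos θ, r sin θ) = (10.911974, -11.701659)
θ=313°: h = r sin θ − e = -11.701659 − 13 = -24.701659
θ=313°: x = r cos θ + √(L² − h²) = 10.911974 + 86.543793 = 97.455766

θ=135°: 78.6705
θ=217°: 74.3305
θ=313°: 97.4558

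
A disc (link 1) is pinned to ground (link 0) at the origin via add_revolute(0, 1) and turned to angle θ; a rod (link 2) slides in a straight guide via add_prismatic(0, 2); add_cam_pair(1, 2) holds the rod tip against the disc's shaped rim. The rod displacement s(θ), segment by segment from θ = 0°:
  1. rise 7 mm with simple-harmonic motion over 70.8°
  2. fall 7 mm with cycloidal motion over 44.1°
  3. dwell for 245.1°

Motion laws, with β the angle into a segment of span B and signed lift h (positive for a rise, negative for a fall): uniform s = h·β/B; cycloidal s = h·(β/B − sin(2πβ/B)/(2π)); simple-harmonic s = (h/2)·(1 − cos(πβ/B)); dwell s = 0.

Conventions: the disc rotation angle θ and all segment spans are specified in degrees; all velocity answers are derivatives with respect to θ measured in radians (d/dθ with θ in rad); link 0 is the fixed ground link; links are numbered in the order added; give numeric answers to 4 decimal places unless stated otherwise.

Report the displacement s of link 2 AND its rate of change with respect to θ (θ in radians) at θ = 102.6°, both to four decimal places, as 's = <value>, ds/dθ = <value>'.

segment 1 (0° to 70.8°, simple-harmonic, h = 7) is passed completely: s = 0.0000 + (7) = 7.0000
θ = 102.6° falls in segment 2 (70.8° to 114.9°, cycloidal, h = -7): β = 102.6 − 70.8 = 31.8°, B = 44.1°; Δs = -7·(0.7211 − sin(2π·0.7211)/(2π)) = -6.1434; s = 7.0000 − 6.1434 = 0.8566
velocity in seg [70.8°–114.9°] (cycloidal), θ in radians: β = 31.8° = 0.5550 rad, B = 44.1° = 0.7697 rad; ds/dθ = (h/B)(1 − cos(2πβ/B)) = ((-7)/0.7697)(1 − cos(2π·0.7211)) = -10.737586 mm/rad

s = 0.8566, ds/dθ = -10.7376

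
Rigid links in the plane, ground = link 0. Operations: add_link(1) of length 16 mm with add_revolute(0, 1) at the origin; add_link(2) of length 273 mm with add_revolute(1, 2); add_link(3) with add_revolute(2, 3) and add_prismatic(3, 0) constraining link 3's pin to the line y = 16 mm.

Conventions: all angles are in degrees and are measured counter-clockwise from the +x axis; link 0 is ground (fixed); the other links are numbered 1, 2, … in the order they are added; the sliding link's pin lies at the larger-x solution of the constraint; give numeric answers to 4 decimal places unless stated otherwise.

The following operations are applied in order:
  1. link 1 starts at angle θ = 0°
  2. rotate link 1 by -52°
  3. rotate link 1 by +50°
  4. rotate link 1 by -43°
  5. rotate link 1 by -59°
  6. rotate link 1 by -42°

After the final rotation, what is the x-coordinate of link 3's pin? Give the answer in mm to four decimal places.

geometry: r = 16 mm, L = 273 mm, e = 16 mm; θ starts at 0°
rotate link 1 by -52°: θ ← 0° -52° = -52°
rotate link 1 by +50°: θ ← -52° +50° = -2°
rotate link 1 by -43°: θ ← -2° -43° = -45°
rotate link 1 by -59°: θ ← -45° -59° = -104°
rotate link 1 by -42°: θ ← -104° -42° = -146°
crank pin P = (r cos θ, r sin θ) = (-13.264601, -8.947086)
h = r sin θ − e = -8.947086 − 16 = -24.947086
x = r cos θ + √(L² − h²) = -13.264601 + 271.857762 = 258.593161

258.5932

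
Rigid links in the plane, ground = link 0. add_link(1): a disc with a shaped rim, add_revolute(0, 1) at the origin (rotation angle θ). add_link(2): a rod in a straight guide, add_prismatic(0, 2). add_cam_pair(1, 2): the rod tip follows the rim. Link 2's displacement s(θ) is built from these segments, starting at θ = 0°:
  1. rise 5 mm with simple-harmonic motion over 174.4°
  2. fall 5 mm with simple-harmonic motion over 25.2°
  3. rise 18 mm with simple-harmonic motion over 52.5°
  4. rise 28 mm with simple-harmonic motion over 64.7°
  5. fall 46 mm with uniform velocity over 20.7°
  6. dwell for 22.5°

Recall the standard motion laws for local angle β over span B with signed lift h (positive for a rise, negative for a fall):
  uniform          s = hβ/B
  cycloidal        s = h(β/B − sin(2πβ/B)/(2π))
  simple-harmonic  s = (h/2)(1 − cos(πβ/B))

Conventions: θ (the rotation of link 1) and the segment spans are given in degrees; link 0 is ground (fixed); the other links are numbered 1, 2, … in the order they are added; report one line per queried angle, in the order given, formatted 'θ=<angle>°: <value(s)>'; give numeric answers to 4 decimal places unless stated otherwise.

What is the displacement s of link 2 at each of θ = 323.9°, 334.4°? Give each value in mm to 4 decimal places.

segment 1 (0° to 174.4°, simple-harmonic, h = 5) is passed completely: s = 0.0000 + (5) = 5.0000
segment 2 (174.4° to 199.6°, simple-harmonic, h = -5) is passed completely: s = 5.0000 + (-5) = 0.0000
segment 3 (199.6° to 252.1°, simple-harmonic, h = 18) is passed completely: s = 0.0000 + (18) = 18.0000
segment 4 (252.1° to 316.8°, simple-harmonic, h = 28) is passed completely: s = 18.0000 + (28) = 46.0000
θ = 323.9° falls in segment 5 (316.8° to 337.5°, uniform, h = -46): β = 323.9 − 316.8 = 7.1°, B = 20.7°; Δs = -46·7.1/20.7 = -15.7778; s = 46.0000 − 15.7778 = 30.2222
θ = 334.4° falls in segment 5 (316.8° to 337.5°, uniform, h = -46): β = 334.4 − 316.8 = 17.6°, B = 20.7°; Δs = -46·17.6/20.7 = -39.1111; s = 46.0000 − 39.1111 = 6.8889

θ=323.9°: 30.2222
θ=334.4°: 6.8889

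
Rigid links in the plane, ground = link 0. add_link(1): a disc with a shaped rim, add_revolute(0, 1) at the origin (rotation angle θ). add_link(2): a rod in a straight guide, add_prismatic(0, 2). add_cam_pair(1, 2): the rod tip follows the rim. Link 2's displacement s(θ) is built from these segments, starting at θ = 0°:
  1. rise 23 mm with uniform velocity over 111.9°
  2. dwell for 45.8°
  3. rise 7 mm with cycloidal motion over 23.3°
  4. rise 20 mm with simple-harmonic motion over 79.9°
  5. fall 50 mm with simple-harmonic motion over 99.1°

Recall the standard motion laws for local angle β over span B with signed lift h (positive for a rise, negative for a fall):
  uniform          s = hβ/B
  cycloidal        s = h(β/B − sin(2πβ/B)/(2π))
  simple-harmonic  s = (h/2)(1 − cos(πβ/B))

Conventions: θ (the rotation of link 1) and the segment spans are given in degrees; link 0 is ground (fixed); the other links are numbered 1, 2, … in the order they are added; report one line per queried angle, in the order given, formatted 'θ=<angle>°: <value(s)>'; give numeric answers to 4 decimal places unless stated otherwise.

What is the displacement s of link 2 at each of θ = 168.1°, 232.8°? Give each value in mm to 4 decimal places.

segment 1 (0° to 111.9°, uniform, h = 23) is passed completely: s = 0.0000 + (23) = 23.0000
segment 2 (111.9° to 157.7°, dwell): s unchanged at 23.0000
θ = 168.1° falls in segment 3 (157.7° to 181°, cycloidal, h = 7): β = 168.1 − 157.7 = 10.4°, B = 23.3°; Δs = 7·(0.4464 − sin(2π·0.4464)/(2π)) = 2.7560; s = 23.0000 + 2.7560 = 25.7560
segment 3 (157.7° to 181°, cycloidal, h = 7) is passed completely: s = 23.0000 + (7) = 30.0000
θ = 232.8° falls in segment 4 (181° to 260.9°, simple-harmonic, h = 20): β = 232.8 − 181 = 51.8°, B = 79.9°; Δs = 20/2·(1 − cos(π·0.6483)) = 14.4925; s = 30.0000 + 14.4925 = 44.4925

θ=168.1°: 25.7560
θ=232.8°: 44.4925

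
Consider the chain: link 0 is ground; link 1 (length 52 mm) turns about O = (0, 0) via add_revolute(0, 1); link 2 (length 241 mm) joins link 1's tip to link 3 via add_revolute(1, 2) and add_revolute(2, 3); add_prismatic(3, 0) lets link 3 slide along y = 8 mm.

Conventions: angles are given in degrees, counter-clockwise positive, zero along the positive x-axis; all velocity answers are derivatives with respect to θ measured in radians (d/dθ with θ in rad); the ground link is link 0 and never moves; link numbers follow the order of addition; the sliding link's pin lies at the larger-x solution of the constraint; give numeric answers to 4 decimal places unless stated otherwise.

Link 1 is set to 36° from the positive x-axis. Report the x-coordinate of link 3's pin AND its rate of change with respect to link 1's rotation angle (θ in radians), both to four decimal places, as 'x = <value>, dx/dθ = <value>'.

geometry: r = 52 mm, L = 241 mm, e = 8 mm
crank pin P = (r cos θ, r sin θ) = (42.068884, 30.564833)
h = r sin θ − e = 30.564833 − 8 = 22.564833
x = r cos θ + √(L² − h²) = 42.068884 + 239.941302 = 282.010186
dx/dθ = −r sin θ − h·r cos θ/√(L² − h²) (θ in radians; h = 22.564833) = -34.521123

x = 282.0102, dx/dθ = -34.5211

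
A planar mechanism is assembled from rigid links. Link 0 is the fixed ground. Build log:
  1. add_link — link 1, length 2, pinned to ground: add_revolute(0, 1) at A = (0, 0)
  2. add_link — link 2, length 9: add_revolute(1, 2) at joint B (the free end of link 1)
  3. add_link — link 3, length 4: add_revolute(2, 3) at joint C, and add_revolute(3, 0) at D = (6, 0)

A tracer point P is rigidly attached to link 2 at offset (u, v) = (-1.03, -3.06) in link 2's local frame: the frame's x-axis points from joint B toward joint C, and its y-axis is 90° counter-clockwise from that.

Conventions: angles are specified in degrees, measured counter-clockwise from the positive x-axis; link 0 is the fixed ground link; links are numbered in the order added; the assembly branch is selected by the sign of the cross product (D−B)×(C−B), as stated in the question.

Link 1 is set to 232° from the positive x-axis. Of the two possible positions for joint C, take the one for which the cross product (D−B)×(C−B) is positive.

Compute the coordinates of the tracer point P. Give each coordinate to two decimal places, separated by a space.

A=(0,0), D=(6.00,0)
B = A + 2.00·(cos232°, sin232°) = (-1.2313, -1.5760)
|BD| = 7.4011
circle(B,9.00) ∩ circle(D,4.00): a=8.0918, h=3.9399
  candidates: C₊=(5.8359,3.9966) cross=29.160; C₋=(7.5139,-3.7025) cross=-29.160
  branch + wants cross > 0 → take C=(5.8359,3.9966) (cross=29.160)
ex = (C−B)/|BC| = (0.7852,0.6192); ey = (-0.6192,0.7852)
P = B + -1.03·ex + -3.06·ey = (-0.1454,-4.6166)

-0.15 -4.62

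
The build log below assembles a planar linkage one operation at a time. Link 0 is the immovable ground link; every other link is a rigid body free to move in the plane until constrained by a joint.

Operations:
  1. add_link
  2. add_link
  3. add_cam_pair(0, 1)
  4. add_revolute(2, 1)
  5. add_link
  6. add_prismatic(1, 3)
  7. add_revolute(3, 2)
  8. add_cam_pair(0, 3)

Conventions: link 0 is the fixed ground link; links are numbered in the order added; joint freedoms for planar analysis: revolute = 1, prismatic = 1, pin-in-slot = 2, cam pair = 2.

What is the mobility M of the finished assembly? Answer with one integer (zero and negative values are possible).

L=1 J1=0 J2=0
add link → L=2 J1=0 J2=0
add link → L=3 J1=0 J2=0
C@0,1 dof=2 J2 → L=3 J1=0 J2=1
R@2,1 dof=1 J1 → L=3 J1=1 J2=1
add link → L=4 J1=1 J2=1
P@1,3 dof=1 J1 → L=4 J1=2 J2=1
R@3,2 dof=1 J1 → L=4 J1=3 J2=1
C@0,3 dof=2 J2 → L=4 J1=3 J2=2
M=3(L−1)−2J1−J2=3·3−2·3−2=1

M = 1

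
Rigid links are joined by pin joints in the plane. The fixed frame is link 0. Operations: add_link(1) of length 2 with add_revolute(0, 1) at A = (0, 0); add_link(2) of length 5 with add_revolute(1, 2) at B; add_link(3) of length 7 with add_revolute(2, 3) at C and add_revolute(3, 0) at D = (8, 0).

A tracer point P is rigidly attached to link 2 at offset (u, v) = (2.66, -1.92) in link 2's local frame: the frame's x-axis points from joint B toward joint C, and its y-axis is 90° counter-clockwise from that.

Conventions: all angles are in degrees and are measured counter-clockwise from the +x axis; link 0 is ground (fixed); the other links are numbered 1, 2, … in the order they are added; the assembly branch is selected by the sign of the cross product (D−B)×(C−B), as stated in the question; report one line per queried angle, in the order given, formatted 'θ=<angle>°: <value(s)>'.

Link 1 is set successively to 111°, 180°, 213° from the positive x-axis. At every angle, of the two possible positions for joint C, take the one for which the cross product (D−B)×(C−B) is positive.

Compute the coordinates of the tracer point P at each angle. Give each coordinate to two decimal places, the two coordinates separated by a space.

A=(0,0), D=(8.00,0)
θ=111°: B = A + 2.00·(cos111°, sin111°) = (-0.7167, 1.8672)
θ=111°: |BD| = 8.9145
θ=111°: circle(B,5.00) ∩ circle(D,7.00): a=3.1111, h=3.9142
θ=111°:   candidates: C₊=(3.1452,5.0429) cross=34.893; C₋=(1.5055,-2.6119) cross=-34.893
θ=111°:   branch + wants cross > 0 → take C=(3.1452,5.0429) (cross=34.893)
θ=111°: ex = (C−B)/|BC| = (0.7724,0.6352); ey = (-0.6352,0.7724)
θ=111°: P = B + 2.66·ex + -1.92·ey = (2.5573,2.0737)
θ=180°: B = A + 2.00·(cos180°, sin180°) = (-2.0000, 0.0000)
θ=180°: |BD| = 10.0000
θ=180°: circle(B,5.00) ∩ circle(D,7.00): a=3.8000, h=3.2496
θ=180°:   candidates: C₊=(1.8000,3.2496) cross=32.496; C₋=(1.8000,-3.2496) cross=-32.496
θ=180°:   branch + wants cross > 0 → take C=(1.8000,3.2496) (cross=32.496)
θ=180°: ex = (C−B)/|BC| = (0.7600,0.6499); ey = (-0.6499,0.7600)
θ=180°: P = B + 2.66·ex + -1.92·ey = (1.2695,0.2696)
θ=213°: B = A + 2.00·(cos213°, sin213°) = (-1.6773, -1.0893)
θ=213°: |BD| = 9.7385
θ=213°: circle(B,5.00) ∩ circle(D,7.00): a=3.6370, h=3.4311
θ=213°:   candidates: C₊=(1.5531,2.7271) cross=33.413; C₋=(2.3206,-4.0920) cross=-33.413
θ=213°:   branch + wants cross > 0 → take C=(1.5531,2.7271) (cross=33.413)
θ=213°: ex = (C−B)/|BC| = (0.6461,0.7633); ey = (-0.7633,0.6461)
θ=213°: P = B + 2.66·ex + -1.92·ey = (1.5067,-0.2995)

θ=111°: 2.56 2.07
θ=180°: 1.27 0.27
θ=213°: 1.51 -0.30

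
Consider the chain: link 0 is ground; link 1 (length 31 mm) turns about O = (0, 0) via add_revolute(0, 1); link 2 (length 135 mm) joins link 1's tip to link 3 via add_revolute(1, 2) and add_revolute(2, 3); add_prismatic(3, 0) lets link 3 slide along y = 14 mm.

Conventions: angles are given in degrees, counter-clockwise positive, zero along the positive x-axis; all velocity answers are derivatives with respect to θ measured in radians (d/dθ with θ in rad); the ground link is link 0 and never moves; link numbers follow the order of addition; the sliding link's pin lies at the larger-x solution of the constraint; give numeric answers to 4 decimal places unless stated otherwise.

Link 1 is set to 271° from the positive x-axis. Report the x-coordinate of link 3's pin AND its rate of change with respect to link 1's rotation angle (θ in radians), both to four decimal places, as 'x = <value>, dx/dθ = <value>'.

geometry: r = 31 mm, L = 135 mm, e = 14 mm
crank pin P = (r cos θ, r sin θ) = (0.541025, -30.995279)
h = r sin θ − e = -30.995279 − 14 = -44.995279
x = r cos θ + √(L² − h²) = 0.541025 + 127.280890 = 127.821914
dx/dθ = −r sin θ − h·r cos θ/√(L² − h²) (θ in radians; h = -44.995279) = 31.186537

x = 127.8219, dx/dθ = 31.1865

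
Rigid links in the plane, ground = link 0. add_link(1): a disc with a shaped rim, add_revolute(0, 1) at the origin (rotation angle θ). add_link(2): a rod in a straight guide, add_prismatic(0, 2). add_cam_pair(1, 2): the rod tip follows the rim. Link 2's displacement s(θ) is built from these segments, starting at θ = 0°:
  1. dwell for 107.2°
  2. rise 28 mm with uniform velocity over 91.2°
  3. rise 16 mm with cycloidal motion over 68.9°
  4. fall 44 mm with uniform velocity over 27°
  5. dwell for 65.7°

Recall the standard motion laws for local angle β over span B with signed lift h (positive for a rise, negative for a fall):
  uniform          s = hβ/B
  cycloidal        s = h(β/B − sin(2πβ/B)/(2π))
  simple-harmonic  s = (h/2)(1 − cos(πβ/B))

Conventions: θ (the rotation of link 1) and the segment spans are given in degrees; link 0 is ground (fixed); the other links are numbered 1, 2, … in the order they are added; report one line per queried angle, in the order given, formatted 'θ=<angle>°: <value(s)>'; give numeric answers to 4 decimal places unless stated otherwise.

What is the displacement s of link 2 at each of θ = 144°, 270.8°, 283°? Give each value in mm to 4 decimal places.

segment 1 (0° to 107.2°, dwell): s unchanged at 0.0000
θ = 144° falls in segment 2 (107.2° to 198.4°, uniform, h = 28): β = 144 − 107.2 = 36.8°, B = 91.2°; Δs = 28·36.8/91.2 = 11.2982; s = 0.0000 + 11.2982 = 11.2982
segment 2 (107.2° to 198.4°, uniform, h = 28) is passed completely: s = 0.0000 + (28) = 28.0000
segment 3 (198.4° to 267.3°, cycloidal, h = 16) is passed completely: s = 28.0000 + (16) = 44.0000
θ = 270.8° falls in segment 4 (267.3° to 294.3°, uniform, h = -44): β = 270.8 − 267.3 = 3.5°, B = 27°; Δs = -44·3.5/27 = -5.7037; s = 44.0000 − 5.7037 = 38.2963
θ = 283° falls in segment 4 (267.3° to 294.3°, uniform, h = -44): β = 283 − 267.3 = 15.7°, B = 27°; Δs = -44·15.7/27 = -25.5852; s = 44.0000 − 25.5852 = 18.4148

θ=144°: 11.2982
θ=270.8°: 38.2963
θ=283°: 18.4148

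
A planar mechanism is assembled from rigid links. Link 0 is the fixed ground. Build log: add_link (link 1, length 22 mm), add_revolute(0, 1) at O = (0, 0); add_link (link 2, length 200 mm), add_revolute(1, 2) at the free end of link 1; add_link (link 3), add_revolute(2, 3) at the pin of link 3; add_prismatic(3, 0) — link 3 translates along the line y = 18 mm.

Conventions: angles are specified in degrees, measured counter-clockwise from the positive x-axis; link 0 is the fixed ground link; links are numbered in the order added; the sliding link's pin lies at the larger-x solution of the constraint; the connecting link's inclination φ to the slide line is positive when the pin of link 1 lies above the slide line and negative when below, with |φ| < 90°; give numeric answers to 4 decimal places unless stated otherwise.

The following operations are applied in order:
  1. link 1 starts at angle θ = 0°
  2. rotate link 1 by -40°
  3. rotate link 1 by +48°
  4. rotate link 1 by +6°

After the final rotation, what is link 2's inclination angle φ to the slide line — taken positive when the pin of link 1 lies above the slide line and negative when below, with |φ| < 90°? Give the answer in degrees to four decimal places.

geometry: r = 22 mm, L = 200 mm, e = 18 mm; θ starts at 0°
rotate link 1 by -40°: θ ← 0° -40° = -40°
rotate link 1 by +48°: θ ← -40° +48° = 8°
rotate link 1 by +6°: θ ← 8° +6° = 14°
h = r sin θ − e = 5.322282 − 18 = -12.677718
sin φ = h / L = -12.677718 / 200 = -0.06338859
φ = arcsin(-0.06338859) = -3.634335°

-3.6343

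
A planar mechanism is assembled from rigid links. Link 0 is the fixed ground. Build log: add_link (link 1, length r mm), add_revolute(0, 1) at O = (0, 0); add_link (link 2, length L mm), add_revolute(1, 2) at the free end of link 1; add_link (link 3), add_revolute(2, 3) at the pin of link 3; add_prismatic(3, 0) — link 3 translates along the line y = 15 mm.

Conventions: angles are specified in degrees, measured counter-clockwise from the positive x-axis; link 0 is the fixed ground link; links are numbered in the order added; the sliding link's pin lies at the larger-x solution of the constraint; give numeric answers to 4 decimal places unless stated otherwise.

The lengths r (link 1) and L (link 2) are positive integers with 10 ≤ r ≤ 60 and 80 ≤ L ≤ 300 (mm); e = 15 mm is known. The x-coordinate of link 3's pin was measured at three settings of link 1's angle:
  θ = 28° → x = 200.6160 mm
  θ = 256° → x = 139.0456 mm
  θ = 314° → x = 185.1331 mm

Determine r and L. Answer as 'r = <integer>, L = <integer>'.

constraint per measurement: (x − r cos θ)² + (r sin θ − e)² = L²
subtracting the θ₁ and θ₂ equations cancels the r² and L² terms:
r = (x₁² − x₂²) / (2[(x₁cos θ₁ + e sin θ₁) − (x₂cos θ₂ + e sin θ₂)]) = 44.9999 → r = 45
L² = (x₁ − r cos θ₁)² + (r sin θ₁ − e)² = 25920.9856 → L = 161.0000 → L = 161
check at θ₃=314°: x = 185.1331 (printed 185.1331) ✓

r = 45, L = 161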